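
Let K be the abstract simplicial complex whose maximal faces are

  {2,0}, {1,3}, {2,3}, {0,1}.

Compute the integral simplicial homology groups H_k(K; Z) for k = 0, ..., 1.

H_0 ≅ Z,  H_1 ≅ Z.

Take the total order 0 < 1 < 2 < 3 on the vertex set. Then K (dimension 1) consists of the simplices:

  0-simplices (4): [0], [1], [2], [3]
  1-simplices (4): [0,1], [0,2], [1,3], [2,3]

so the chain groups are C_0 ≅ Z^4, C_1 ≅ Z^4.

∂_1: C_1 → C_0 is given by ∂[p,q] = [q] − [p]. For instance
  ∂[0,2] = [2] − [0].
As a 4×4 matrix over Z this has rank 3, with invariant factors (1,1,1).

From H_k ≅ ker(∂_k) / im(∂_{k+1}) we obtain:

  H_0: rank C_0 − rank ∂_1 = 4 − 3 = 1, and the invariant factors of ∂_1 are all 1, so H_0 = Z.
  H_1: rank ker ∂_1 − rank ∂_2 = (4 − 3) − 0 = 1, and there is no ∂_2, so H_1 = Z.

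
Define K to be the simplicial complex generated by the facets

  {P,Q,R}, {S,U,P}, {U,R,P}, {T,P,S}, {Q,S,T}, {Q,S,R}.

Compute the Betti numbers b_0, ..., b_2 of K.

b_0 = 1, b_1 = 1, b_2 = 0.

We work with the vertex ordering P < Q < R < S < T < U. The simplices of K, each written with vertices in increasing order, are:

  0-simplices (6): P, Q, R, S, T, U
  1-simplices (12): PQ, PR, PS, PT, PU, QR, QS, QT, RS, RU, ST, SU
  2-simplices (6): PQR, PRU, PST, PSU, QRS, QST

so the chain groups are C_0 ≅ Z^6, C_1 ≅ Z^12, C_2 ≅ Z^6.

Boundary ∂_1: C_1 → C_0 sends each edge [p,q] (with p < q) to q − p. For instance
  ∂QT = T − Q.
As a 6×12 matrix over Z this has rank 5, with invariant factors (1,1,1,1,1).

∂_2: C_2 → C_1 maps a triangle to the signed sum of its edges. For instance
  ∂PSU = SU − PU + PS,
  ∂QST = ST − QT + QS.
As a 12×6 matrix over Z this has rank 6, with invariant factors (1,1,1,1,1,1).

Computing H_k = (kernel of ∂_k) / (image of ∂_{k+1}):

  H_0: rank C_0 − rank ∂_1 = 6 − 5 = 1, and the invariant factors of ∂_1 are all 1, so H_0 = Z.
  H_1: rank ker ∂_1 − rank ∂_2 = (12 − 5) − 6 = 1, and the invariant factors of ∂_2 are all 1, so H_1 = Z.
  H_2: rank ker ∂_2 − rank ∂_3 = (6 − 6) − 0 = 0, and there is no ∂_3, so H_2 = 0.

As a check, the Euler characteristic is 6 − 12 + 6 = 0, which agrees with 1 − 1 + 0 = 0.

Hence the Betti numbers are b_0 = 1, b_1 = 1, b_2 = 0.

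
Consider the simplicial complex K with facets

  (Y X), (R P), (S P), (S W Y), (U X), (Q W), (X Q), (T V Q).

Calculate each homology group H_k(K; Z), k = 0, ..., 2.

H_0 = Z,  H_1 = Z,  H_2 = 0.

K has 10 vertices, 12 edges, 2 triangles.
rank ∂_0 = 0, rank ∂_1 = 9 ⇒ b_0 = 10 − 0 − 9 = 1; all invariant factors of ∂_1 are 1 so no torsion. So H_0 ≅ Z.
rank ∂_1 = 9, rank ∂_2 = 2 ⇒ b_1 = 12 − 9 − 2 = 1; all invariant factors of ∂_2 are 1 so no torsion. So H_1 ≅ Z.
rank ∂_2 = 2, rank ∂_3 = 0 ⇒ b_2 = 2 − 2 − 0 = 0. So H_2 ≅ 0.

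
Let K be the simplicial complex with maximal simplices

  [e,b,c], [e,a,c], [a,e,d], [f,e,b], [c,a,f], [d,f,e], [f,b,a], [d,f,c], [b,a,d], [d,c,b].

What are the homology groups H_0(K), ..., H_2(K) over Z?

Fix the vertex order a < b < c < d < e < f and write every simplex with vertices in increasing order. Then dim K = 2 and the simplices of K are:

  0-simplices (6): a, b, c, d, e, f
  1-simplices (15): ab, ac, ad, ae, af, bc, bd, be, bf, cd, ce, cf, de, df, ef
  2-simplices (10): abd, abf, ace, acf, ade, bcd, bce, bef, cdf, def

so the chain groups are C_0 ≅ Z^6, C_1 ≅ Z^15, C_2 ≅ Z^10.

Boundary ∂_1: C_1 → C_0 maps an edge to its endpoints' difference, ∂[p,q] = q − p.
The 6×15 boundary matrix has rank 5 and Smith normal form diag(1,1,1,1,1).

Boundary ∂_2: C_2 → C_1 maps a triangle to the signed sum of its edges. For instance
  ∂abd = bd − ad + ab,
  ∂bcd = cd − bd + bc.
The 15×10 boundary matrix has rank 10 and Smith normal form diag(1,1,1,1,1,1,1,1,1,2).

Reading off H_k = ker ∂_k / im ∂_{k+1}:

  H_0: rank C_0 − rank ∂_1 = 6 − 5 = 1, and the invariant factors of ∂_1 are all 1, so H_0 ≅ Z.
  H_1: rank ker ∂_1 − rank ∂_2 = (15 − 5) − 10 = 0, and ∂_2 has invariant factor 2 > 1, so H_1 ≅ Z/2.
  H_2: rank ker ∂_2 − rank ∂_3 = (10 − 10) − 0 = 0, and there is no ∂_3, so H_2 ≅ 0.

(K is a triangulation of the real projective plane RP^2.)

H_0 = Z,  H_1 = Z/2,  H_2 = 0.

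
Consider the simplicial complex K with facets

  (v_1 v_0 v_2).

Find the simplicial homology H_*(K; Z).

Fix the vertex order v_0 < v_1 < v_2 and write every simplex with vertices in increasing order. Then dim K = 2 and the simplices of K are:

  0-simplices (3): [v_0], [v_1], [v_2]
  1-simplices (3): [v_0,v_1], [v_0,v_2], [v_1,v_2]
  2-simplices (1): [v_0,v_1,v_2]

so the chain groups are C_0 ≅ Z^3, C_1 ≅ Z^3, C_2 ≅ Z^1.

Boundary ∂_1: C_1 → C_0 maps an edge to its endpoints' difference, ∂[p,q] = q − p.
The 3×3 boundary matrix has rank 2 and Smith normal form diag(1,1).

The boundary map ∂_2: C_2 → C_1 acts by ∂[p,q,r] = [q,r] − [p,r] + [p,q]. For instance
  ∂[v_0,v_1,v_2] = [v_1,v_2] − [v_0,v_2] + [v_0,v_1].
The 3×1 boundary matrix has rank 1 and Smith normal form diag(1).

From H_k ≅ ker(∂_k) / im(∂_{k+1}) we obtain:

  H_0: rank C_0 − rank ∂_1 = 3 − 2 = 1, and the invariant factors of ∂_1 are all 1, so H_0 = Z.
  H_1: rank ker ∂_1 − rank ∂_2 = (3 − 2) − 1 = 0, and the invariant factors of ∂_2 are all 1, so H_1 = 0.
  H_2: rank ker ∂_2 − rank ∂_3 = (1 − 1) − 0 = 0, and there is no ∂_3, so H_2 = 0.

H_0 = Z,  H_1 = 0,  H_2 = 0.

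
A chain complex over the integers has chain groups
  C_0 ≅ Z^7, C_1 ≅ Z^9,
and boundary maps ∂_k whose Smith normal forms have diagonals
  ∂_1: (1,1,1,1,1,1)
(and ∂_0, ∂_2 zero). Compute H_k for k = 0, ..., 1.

H_0: b_0 = 7 − 0 − 6 = 1; torsion from ∂_1 factors > 1: none. So H_0 = Z.
H_1: b_1 = 9 − 6 − 0 = 3; torsion from ∂_2 factors > 1: none. So H_1 = Z^3.

H_0 = Z,  H_1 = Z^3.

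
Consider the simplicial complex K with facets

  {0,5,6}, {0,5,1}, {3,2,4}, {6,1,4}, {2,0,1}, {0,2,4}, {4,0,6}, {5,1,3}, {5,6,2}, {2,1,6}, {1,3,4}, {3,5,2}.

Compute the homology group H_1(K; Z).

H_1 = Z/2Z.

Take the total order 0 < 1 < 2 < 3 < 4 < 5 < 6 on the vertex set. Then K (dimension 2) consists of the simplices:

  0-simplices (7): [0], [1], [2], [3], [4], [5], [6]
  1-simplices (18): [0,1], [0,2], [0,4], [0,5], [0,6], [1,2], [1,3], [1,4], [1,5], [1,6], [2,3], [2,4], [2,5], [2,6], [3,4], [3,5], [4,6], [5,6]
  2-simplices (12): [0,1,2], [0,1,5], [0,2,4], [0,4,6], [0,5,6], [1,2,6], [1,3,4], [1,3,5], [1,4,6], [2,3,4], [2,3,5], [2,5,6]

so the chain groups are C_0 ≅ Z^7, C_1 ≅ Z^18, C_2 ≅ Z^12.

∂_1: C_1 → C_0 is given by ∂[p,q] = [q] − [p].
As a 7×18 matrix over Z this has rank 6, with invariant factors (1,1,1,1,1,1).

Boundary ∂_2: C_2 → C_1 sends each 2-simplex [p,q,r] to [q,r] − [p,r] + [p,q]. For instance
  ∂[2,3,5] = [3,5] − [2,5] + [2,3],
  ∂[0,5,6] = [5,6] − [0,6] + [0,5].
The resulting 18×12 matrix has rank 12, and its Smith normal form has invariant factors (1,1,1,1,1,1,1,1,1,1,1,2).

Now H_k = ker ∂_k / im ∂_{k+1}, so:

  H_1: rank ker ∂_1 − rank ∂_2 = (18 − 6) − 12 = 0, and ∂_2 has invariant factor 2 > 1, so H_1 = Z/2Z.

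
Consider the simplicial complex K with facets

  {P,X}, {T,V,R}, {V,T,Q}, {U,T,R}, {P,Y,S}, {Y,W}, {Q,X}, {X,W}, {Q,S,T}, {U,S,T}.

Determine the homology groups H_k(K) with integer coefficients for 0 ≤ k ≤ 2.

H_0 = Z,  H_1 = Z^2,  H_2 = 0.

We work with the vertex ordering P < Q < R < S < T < U < V < W < X < Y. The simplices of K, each written with vertices in increasing order, are:

  0-simplices (10): P, Q, R, S, T, U, V, W, X, Y
  1-simplices (17): PS, PX, PY, QS, QT, QV, QX, RT, RU, RV, ST, SU, SY, TU, TV, WX, WY
  2-simplices (6): PSY, QST, QTV, RTU, RTV, STU

so the chain groups are C_0 ≅ Z^10, C_1 ≅ Z^17, C_2 ≅ Z^6.

∂_1: C_1 → C_0 is given by ∂[p,q] = [q] − [p]. For instance
  ∂SU = U − S.
As a 10×17 matrix over Z this has rank 9, with invariant factors (1,1,1,1,1,1,1,1,1).

Boundary ∂_2: C_2 → C_1 maps a triangle to the signed sum of its edges. For instance
  ∂QTV = TV − QV + QT,
  ∂RTV = TV − RV + RT.
The resulting 17×6 matrix has rank 6, and its Smith normal form has invariant factors (1,1,1,1,1,1).

From H_k ≅ ker(∂_k) / im(∂_{k+1}) we obtain:

  H_0: rank C_0 − rank ∂_1 = 10 − 9 = 1, and the invariant factors of ∂_1 are all 1, so H_0 = Z.
  H_1: rank ker ∂_1 − rank ∂_2 = (17 − 9) − 6 = 2, and the invariant factors of ∂_2 are all 1, so H_1 = Z^2.
  H_2: rank ker ∂_2 − rank ∂_3 = (6 − 6) − 0 = 0, and there is no ∂_3, so H_2 = 0.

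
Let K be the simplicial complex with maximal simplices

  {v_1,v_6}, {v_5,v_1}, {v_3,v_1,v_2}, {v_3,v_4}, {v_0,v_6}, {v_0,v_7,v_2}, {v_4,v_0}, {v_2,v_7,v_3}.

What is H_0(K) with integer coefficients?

H_0 ≅ Z.

Take the total order v_0 < v_1 < v_2 < v_3 < v_4 < v_5 < v_6 < v_7 on the vertex set. Then K (dimension 2) consists of the simplices:

  0-simplices (8): [v_0], [v_1], [v_2], [v_3], [v_4], [v_5], [v_6], [v_7]
  1-simplices (12): [v_0,v_2], [v_0,v_4], [v_0,v_6], [v_0,v_7], [v_1,v_2], [v_1,v_3], [v_1,v_5], [v_1,v_6], [v_2,v_3], [v_2,v_7], [v_3,v_4], [v_3,v_7]
  2-simplices (3): [v_0,v_2,v_7], [v_1,v_2,v_3], [v_2,v_3,v_7]

giving chain groups C_0 ≅ Z^8, C_1 ≅ Z^12, C_2 ≅ Z^3.

Boundary ∂_1: C_1 → C_0 sends each edge [p,q] (with p < q) to q − p.
This gives a 8×12 integer matrix of rank 7; reducing to Smith normal form yields diagonal entries (1,1,1,1,1,1,1).

∂_2: C_2 → C_1 maps a triangle to the signed sum of its edges. For instance
  ∂[v_0,v_2,v_7] = [v_2,v_7] − [v_0,v_7] + [v_0,v_2],
  ∂[v_2,v_3,v_7] = [v_3,v_7] − [v_2,v_7] + [v_2,v_3].
The resulting 12×3 matrix has rank 3, and its Smith normal form has invariant factors (1,1,1).

Computing H_k = (kernel of ∂_k) / (image of ∂_{k+1}):

  H_0: rank C_0 − rank ∂_1 = 8 − 7 = 1, and the invariant factors of ∂_1 are all 1, so H_0 = Z.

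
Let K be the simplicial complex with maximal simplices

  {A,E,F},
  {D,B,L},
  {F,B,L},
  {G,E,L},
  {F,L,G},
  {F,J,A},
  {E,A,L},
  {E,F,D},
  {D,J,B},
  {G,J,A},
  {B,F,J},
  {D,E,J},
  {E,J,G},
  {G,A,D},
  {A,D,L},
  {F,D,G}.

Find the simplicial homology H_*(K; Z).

Fix the vertex order A < B < D < E < F < G < J < L and write every simplex with vertices in increasing order. Then dim K = 2 and the simplices of K are:

  0-simplices (8): A, B, D, E, F, G, J, L
  1-simplices (24): AD, AE, AF, AG, AJ, AL, BD, BF, BJ, BL, DE, DF, DG, DJ, DL, EF, EG, EJ, EL, FG, FJ, FL, GJ, GL
  2-simplices (16): ADG, ADL, AEF, AEL, AFJ, AGJ, BDJ, BDL, BFJ, BFL, DEF, DEJ, DFG, EGJ, EGL, FGL

Hence C_0 ≅ Z^8, C_1 ≅ Z^24, C_2 ≅ Z^16.

The boundary map ∂_1: C_1 → C_0 is given by ∂[p,q] = [q] − [p].
This gives a 8×24 integer matrix of rank 7; reducing to Smith normal form yields diagonal entries (1,1,1,1,1,1,1).

The boundary map ∂_2: C_2 → C_1 maps a triangle to the signed sum of its edges. For instance
  ∂DEJ = EJ − DJ + DE,
  ∂DEF = EF − DF + DE.
As a 24×16 matrix over Z this has rank 15, with invariant factors (1,1,1,1,1,1,1,1,1,1,1,1,1,1,1).

From H_k ≅ ker(∂_k) / im(∂_{k+1}) we obtain:

  H_0: rank C_0 − rank ∂_1 = 8 − 7 = 1, and the invariant factors of ∂_1 are all 1, so H_0 ≅ Z.
  H_1: rank ker ∂_1 − rank ∂_2 = (24 − 7) − 15 = 2, and the invariant factors of ∂_2 are all 1, so H_1 ≅ Z^2.
  H_2: rank ker ∂_2 − rank ∂_3 = (16 − 15) − 0 = 1, and there is no ∂_3, so H_2 ≅ Z.

H_0 = Z,  H_1 = Z^2,  H_2 = Z.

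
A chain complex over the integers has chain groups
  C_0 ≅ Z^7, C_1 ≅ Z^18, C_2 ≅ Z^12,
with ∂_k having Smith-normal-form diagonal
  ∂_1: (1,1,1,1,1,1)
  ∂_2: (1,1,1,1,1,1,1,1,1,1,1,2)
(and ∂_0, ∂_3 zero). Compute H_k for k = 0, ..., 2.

H_0 = Z,  H_1 = Z/2Z,  H_2 = 0.

H_0: b_0 = 7 − 0 − 6 = 1; torsion from ∂_1 factors > 1: none. So H_0 = Z.
H_1: b_1 = 18 − 6 − 12 = 0; torsion from ∂_2 factors > 1: [2]. So H_1 = Z/2Z.
H_2: b_2 = 12 − 12 − 0 = 0; torsion from ∂_3 factors > 1: none. So H_2 = 0.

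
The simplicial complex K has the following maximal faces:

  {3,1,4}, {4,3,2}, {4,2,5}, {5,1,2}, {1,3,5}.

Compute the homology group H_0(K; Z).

H_0 = Z.

We work with the vertex ordering 1 < 2 < 3 < 4 < 5. The simplices of K, each written with vertices in increasing order, are:

  0-simplices (5): [1], [2], [3], [4], [5]
  1-simplices (10): [1,2], [1,3], [1,4], [1,5], [2,3], [2,4], [2,5], [3,4], [3,5], [4,5]
  2-simplices (5): [1,2,5], [1,3,4], [1,3,5], [2,3,4], [2,4,5]

so the chain groups are C_0 ≅ Z^5, C_1 ≅ Z^10, C_2 ≅ Z^5.

The boundary map ∂_1: C_1 → C_0 maps an edge to its endpoints' difference, ∂[p,q] = q − p. For instance
  ∂[4,5] = [5] − [4].
The 5×10 boundary matrix has rank 4 and Smith normal form diag(1,1,1,1).

Boundary ∂_2: C_2 → C_1 sends each 2-simplex [p,q,r] to [q,r] − [p,r] + [p,q]. For instance
  ∂[2,4,5] = [4,5] − [2,5] + [2,4],
  ∂[1,3,5] = [3,5] − [1,5] + [1,3].
The 10×5 boundary matrix has rank 5 and Smith normal form diag(1,1,1,1,1).

Now H_k = ker ∂_k / im ∂_{k+1}, so:

  H_0: rank C_0 − rank ∂_1 = 5 − 4 = 1, and the invariant factors of ∂_1 are all 1, so H_0 = Z.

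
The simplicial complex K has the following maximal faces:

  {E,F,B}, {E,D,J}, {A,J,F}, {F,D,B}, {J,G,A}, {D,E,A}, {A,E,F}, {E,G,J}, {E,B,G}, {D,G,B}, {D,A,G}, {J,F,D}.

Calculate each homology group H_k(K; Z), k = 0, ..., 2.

H_0 = Z,  H_1 = Z/2,  H_2 = 0.

K has 7 vertices, 18 edges, 12 triangles.
rank ∂_0 = 0, rank ∂_1 = 6 ⇒ b_0 = 7 − 0 − 6 = 1; all invariant factors of ∂_1 are 1 so no torsion. So H_0 ≅ Z.
rank ∂_1 = 6, rank ∂_2 = 12 ⇒ b_1 = 18 − 6 − 12 = 0; ∂_2 has invariant factor(s) [2] giving torsion. So H_1 ≅ Z/2.
rank ∂_2 = 12, rank ∂_3 = 0 ⇒ b_2 = 12 − 12 − 0 = 0. So H_2 ≅ 0.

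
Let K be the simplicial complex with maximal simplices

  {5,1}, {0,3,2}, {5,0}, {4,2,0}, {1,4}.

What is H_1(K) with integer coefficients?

Order the vertices as 0 < 1 < 2 < 3 < 4 < 5. Listing each simplex with vertices in this order, K has dimension 2 with simplices:

  0-simplices (6): [0], [1], [2], [3], [4], [5]
  1-simplices (8): [0,2], [0,3], [0,4], [0,5], [1,4], [1,5], [2,3], [2,4]
  2-simplices (2): [0,2,3], [0,2,4]

Hence C_0 ≅ Z^6, C_1 ≅ Z^8, C_2 ≅ Z^2.

∂_1: C_1 → C_0 sends each edge [p,q] (with p < q) to q − p.
This gives a 6×8 integer matrix of rank 5; reducing to Smith normal form yields diagonal entries (1,1,1,1,1).

∂_2: C_2 → C_1 acts by ∂[p,q,r] = [q,r] − [p,r] + [p,q]. For instance
  ∂[0,2,4] = [2,4] − [0,4] + [0,2],
  ∂[0,2,3] = [2,3] − [0,3] + [0,2].
The resulting 8×2 matrix has rank 2, and its Smith normal form has invariant factors (1,1).

Now H_k = ker ∂_k / im ∂_{k+1}, so:

  H_1: rank ker ∂_1 − rank ∂_2 = (8 − 5) − 2 = 1, and the invariant factors of ∂_2 are all 1, so H_1 = Z.

H_1 ≅ Z.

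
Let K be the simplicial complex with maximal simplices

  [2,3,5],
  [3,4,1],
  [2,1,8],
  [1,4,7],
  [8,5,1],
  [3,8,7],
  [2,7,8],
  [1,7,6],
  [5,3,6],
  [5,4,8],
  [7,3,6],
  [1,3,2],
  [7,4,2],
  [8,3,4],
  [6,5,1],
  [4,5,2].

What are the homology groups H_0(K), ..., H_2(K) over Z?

H_0 = Z,  H_1 = Z^2,  H_2 = Z.

Fix the vertex order 1 < 2 < 3 < 4 < 5 < 6 < 7 < 8 and write every simplex with vertices in increasing order. Then dim K = 2 and the simplices of K are:

  0-simplices (8): [1], [2], [3], [4], [5], [6], [7], [8]
  1-simplices (24): (24 of them)
  2-simplices (16): [1,2,3], [1,2,8], [1,3,4], [1,4,7], [1,5,6], [1,5,8], [1,6,7], [2,3,5], [2,4,5], [2,4,7], [2,7,8], [3,4,8], [3,5,6], [3,6,7], [3,7,8], [4,5,8]

so the chain groups are C_0 ≅ Z^8, C_1 ≅ Z^24, C_2 ≅ Z^16.

∂_1: C_1 → C_0 is given by ∂[p,q] = [q] − [p]. For instance
  ∂[3,6] = [6] − [3].
The 8×24 boundary matrix has rank 7 and Smith normal form diag(1,1,1,1,1,1,1).

The boundary map ∂_2: C_2 → C_1 acts by ∂[p,q,r] = [q,r] − [p,r] + [p,q]. For instance
  ∂[4,5,8] = [5,8] − [4,8] + [4,5],
  ∂[3,4,8] = [4,8] − [3,8] + [3,4].
The resulting 24×16 matrix has rank 15, and its Smith normal form has invariant factors (1,1,1,1,1,1,1,1,1,1,1,1,1,1,1).

From H_k ≅ ker(∂_k) / im(∂_{k+1}) we obtain:

  H_0: rank C_0 − rank ∂_1 = 8 − 7 = 1, and the invariant factors of ∂_1 are all 1, so H_0 ≅ Z.
  H_1: rank ker ∂_1 − rank ∂_2 = (24 − 7) − 15 = 2, and the invariant factors of ∂_2 are all 1, so H_1 ≅ Z^2.
  H_2: rank ker ∂_2 − rank ∂_3 = (16 − 15) − 0 = 1, and there is no ∂_3, so H_2 ≅ Z.

As a check, the Euler characteristic is 8 − 24 + 16 = 0, which agrees with 1 − 2 + 1 = 0.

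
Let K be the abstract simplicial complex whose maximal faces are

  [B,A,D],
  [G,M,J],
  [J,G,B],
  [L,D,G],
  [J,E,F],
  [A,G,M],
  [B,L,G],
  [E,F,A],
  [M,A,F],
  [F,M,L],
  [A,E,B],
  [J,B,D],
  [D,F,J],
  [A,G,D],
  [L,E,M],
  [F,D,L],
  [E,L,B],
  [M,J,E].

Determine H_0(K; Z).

Order the vertices as A < B < D < E < F < G < J < L < M. Listing each simplex with vertices in this order, K has dimension 2 with simplices:

  0-simplices (9): A, B, D, E, F, G, J, L, M
  1-simplices (27): AB, AD, AE, AF, AG, AM, BD, BE, BG, BJ, BL, DF, DG, DJ, DL, EF, EJ, EL, EM, FJ, FL, FM, GJ, GL, GM, JM, LM
  2-simplices (18): ABD, ABE, ADG, AEF, AFM, AGM, BDJ, BEL, BGJ, BGL, DFJ, DFL, DGL, EFJ, EJM, ELM, FLM, GJM

giving chain groups C_0 ≅ Z^9, C_1 ≅ Z^27, C_2 ≅ Z^18.

∂_1: C_1 → C_0 maps an edge to its endpoints' difference, ∂[p,q] = q − p.
The resulting 9×27 matrix has rank 8, and its Smith normal form has invariant factors (1,1,1,1,1,1,1,1).

∂_2: C_2 → C_1 maps a triangle to the signed sum of its edges. For instance
  ∂AFM = FM − AM + AF,
  ∂BDJ = DJ − BJ + BD.
This gives a 27×18 integer matrix of rank 18; reducing to Smith normal form yields diagonal entries (1,1,1,1,1,1,1,1,1,1,1,1,1,1,1,1,1,2).

Computing H_k = (kernel of ∂_k) / (image of ∂_{k+1}):

  H_0: rank C_0 − rank ∂_1 = 9 − 8 = 1, and the invariant factors of ∂_1 are all 1, so H_0 = Z.

H_0 ≅ Z.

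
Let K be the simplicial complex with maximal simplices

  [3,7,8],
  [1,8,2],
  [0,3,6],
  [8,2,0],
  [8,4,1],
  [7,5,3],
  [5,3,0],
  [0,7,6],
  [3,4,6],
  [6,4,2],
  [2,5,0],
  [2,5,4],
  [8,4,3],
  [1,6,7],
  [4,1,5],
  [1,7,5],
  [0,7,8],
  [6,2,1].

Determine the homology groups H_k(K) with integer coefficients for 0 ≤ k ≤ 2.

Fix the vertex order 0 < 1 < 2 < 3 < 4 < 5 < 6 < 7 < 8 and write every simplex with vertices in increasing order. Then dim K = 2 and the simplices of K are:

  0-simplices (9): [0], [1], [2], [3], [4], [5], [6], [7], [8]
  1-simplices (27): (27 of them)
  2-simplices (18): [0,2,5], [0,2,8], [0,3,5], [0,3,6], [0,6,7], [0,7,8], [1,2,6], [1,2,8], [1,4,5], [1,4,8], [1,5,7], [1,6,7], [2,4,5], [2,4,6], [3,4,6], [3,4,8], [3,5,7], [3,7,8]

giving chain groups C_0 ≅ Z^9, C_1 ≅ Z^27, C_2 ≅ Z^18.

∂_1: C_1 → C_0 sends each edge [p,q] (with p < q) to q − p.
This gives a 9×27 integer matrix of rank 8; reducing to Smith normal form yields diagonal entries (1,1,1,1,1,1,1,1).

The boundary map ∂_2: C_2 → C_1 sends each 2-simplex [p,q,r] to [q,r] − [p,r] + [p,q]. For instance
  ∂[2,4,6] = [4,6] − [2,6] + [2,4],
  ∂[0,3,6] = [3,6] − [0,6] + [0,3].
This gives a 27×18 integer matrix of rank 18; reducing to Smith normal form yields diagonal entries (1,1,1,1,1,1,1,1,1,1,1,1,1,1,1,1,1,2).

Computing H_k = (kernel of ∂_k) / (image of ∂_{k+1}):

  H_0: rank C_0 − rank ∂_1 = 9 − 8 = 1, and the invariant factors of ∂_1 are all 1, so H_0 ≅ Z.
  H_1: rank ker ∂_1 − rank ∂_2 = (27 − 8) − 18 = 1, and ∂_2 has invariant factor 2 > 1, so H_1 ≅ Z ⊕ Z/2.
  H_2: rank ker ∂_2 − rank ∂_3 = (18 − 18) − 0 = 0, and there is no ∂_3, so H_2 ≅ 0.

H_0 ≅ Z,  H_1 ≅ Z ⊕ Z/2,  H_2 = 0.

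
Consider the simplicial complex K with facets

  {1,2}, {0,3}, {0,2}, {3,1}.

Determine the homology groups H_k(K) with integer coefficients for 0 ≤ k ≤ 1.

H_0 ≅ Z,  H_1 ≅ Z.

Order the vertices as 0 < 1 < 2 < 3. Listing each simplex with vertices in this order, K has dimension 1 with simplices:

  0-simplices (4): [0], [1], [2], [3]
  1-simplices (4): [0,2], [0,3], [1,2], [1,3]

giving chain groups C_0 ≅ Z^4, C_1 ≅ Z^4.

Boundary ∂_1: C_1 → C_0 sends each edge [p,q] (with p < q) to q − p.
As a 4×4 matrix over Z this has rank 3, with invariant factors (1,1,1).

Now H_k = ker ∂_k / im ∂_{k+1}, so:

  H_0: rank C_0 − rank ∂_1 = 4 − 3 = 1, and the invariant factors of ∂_1 are all 1, so H_0 = Z.
  H_1: rank ker ∂_1 − rank ∂_2 = (4 − 3) − 0 = 1, and there is no ∂_2, so H_1 = Z.

(K is a triangulation of the circle S^1.)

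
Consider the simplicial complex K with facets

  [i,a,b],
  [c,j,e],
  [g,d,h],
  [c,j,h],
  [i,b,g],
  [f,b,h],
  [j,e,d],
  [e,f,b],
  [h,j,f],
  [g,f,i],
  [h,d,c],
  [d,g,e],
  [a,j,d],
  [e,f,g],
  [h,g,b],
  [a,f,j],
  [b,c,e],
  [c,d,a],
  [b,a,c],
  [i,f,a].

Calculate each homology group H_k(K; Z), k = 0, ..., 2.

Take the total order a < b < c < d < e < f < g < h < i < j on the vertex set. Then K (dimension 2) consists of the simplices:

  0-simplices (10): a, b, c, d, e, f, g, h, i, j
  1-simplices (30): ab, ac, ad, af, ai, aj, bc, be, bf, bg, bh, bi, cd, ce, ch, cj, de, dg, dh, dj, ef, eg, ej, fg, fh, fi, fj, gh, gi, hj
  2-simplices (20): abc, abi, acd, adj, afi, afj, bce, bef, bfh, bgh, bgi, cdh, cej, chj, deg, dej, dgh, efg, fgi, fhj

so the chain groups are C_0 ≅ Z^10, C_1 ≅ Z^30, C_2 ≅ Z^20.

∂_1: C_1 → C_0 maps an edge to its endpoints' difference, ∂[p,q] = q − p. For instance
  ∂eg = g − e.
This gives a 10×30 integer matrix of rank 9; reducing to Smith normal form yields diagonal entries (1,1,1,1,1,1,1,1,1).

The boundary map ∂_2: C_2 → C_1 acts by ∂[p,q,r] = [q,r] − [p,r] + [p,q]. For instance
  ∂chj = hj − cj + ch,
  ∂bgi = gi − bi + bg.
This gives a 30×20 integer matrix of rank 20; reducing to Smith normal form yields diagonal entries (1,1,1,1,1,1,1,1,1,1,1,1,1,1,1,1,1,1,1,2).

From H_k ≅ ker(∂_k) / im(∂_{k+1}) we obtain:

  H_0: rank C_0 − rank ∂_1 = 10 − 9 = 1, and the invariant factors of ∂_1 are all 1, so H_0 = Z.
  H_1: rank ker ∂_1 − rank ∂_2 = (30 − 9) − 20 = 1, and ∂_2 has invariant factor 2 > 1, so H_1 = Z × Z/2.
  H_2: rank ker ∂_2 − rank ∂_3 = (20 − 20) − 0 = 0, and there is no ∂_3, so H_2 = 0.

H_0 = Z,  H_1 = Z × Z/2,  H_2 = 0.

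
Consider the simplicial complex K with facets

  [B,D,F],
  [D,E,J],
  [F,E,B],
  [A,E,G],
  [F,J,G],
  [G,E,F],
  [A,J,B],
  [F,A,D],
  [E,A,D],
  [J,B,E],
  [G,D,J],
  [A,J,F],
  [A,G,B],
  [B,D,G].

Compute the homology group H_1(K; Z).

Order the vertices as A < B < D < E < F < G < J. Listing each simplex with vertices in this order, K has dimension 2 with simplices:

  0-simplices (7): A, B, D, E, F, G, J
  1-simplices (21): AB, AD, AE, AF, AG, AJ, BD, BE, BF, BG, BJ, DE, DF, DG, DJ, EF, EG, EJ, FG, FJ, GJ
  2-simplices (14): ABG, ABJ, ADE, ADF, AEG, AFJ, BDF, BDG, BEF, BEJ, DEJ, DGJ, EFG, FGJ

giving chain groups C_0 ≅ Z^7, C_1 ≅ Z^21, C_2 ≅ Z^14.

The boundary map ∂_1: C_1 → C_0 sends each edge [p,q] (with p < q) to q − p.
The 7×21 boundary matrix has rank 6 and Smith normal form diag(1,1,1,1,1,1).

The boundary map ∂_2: C_2 → C_1 acts by ∂[p,q,r] = [q,r] − [p,r] + [p,q]. For instance
  ∂BDG = DG − BG + BD,
  ∂BEF = EF − BF + BE.
This gives a 21×14 integer matrix of rank 13; reducing to Smith normal form yields diagonal entries (1,1,1,1,1,1,1,1,1,1,1,1,1).

Now H_k = ker ∂_k / im ∂_{k+1}, so:

  H_1: rank ker ∂_1 − rank ∂_2 = (21 − 6) − 13 = 2, and the invariant factors of ∂_2 are all 1, so H_1 = Z^2.

H_1 = Z^2.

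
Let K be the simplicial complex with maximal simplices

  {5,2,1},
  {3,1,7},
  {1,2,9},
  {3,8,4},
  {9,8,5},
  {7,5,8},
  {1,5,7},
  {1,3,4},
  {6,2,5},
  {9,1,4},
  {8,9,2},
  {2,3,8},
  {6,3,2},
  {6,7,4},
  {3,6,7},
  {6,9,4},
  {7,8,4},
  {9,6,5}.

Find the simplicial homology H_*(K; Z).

K has 9 vertices, 27 edges, 18 triangles.
rank ∂_0 = 0, rank ∂_1 = 8 ⇒ b_0 = 9 − 0 − 8 = 1; all invariant factors of ∂_1 are 1 so no torsion. So H_0 ≅ Z.
rank ∂_1 = 8, rank ∂_2 = 18 ⇒ b_1 = 27 − 8 − 18 = 1; ∂_2 has invariant factor(s) [2] giving torsion. So H_1 ≅ Z ⊕ Z_2.
rank ∂_2 = 18, rank ∂_3 = 0 ⇒ b_2 = 18 − 18 − 0 = 0. So H_2 ≅ 0.

H_0 ≅ Z,  H_1 ≅ Z ⊕ Z_2,  H_2 = 0.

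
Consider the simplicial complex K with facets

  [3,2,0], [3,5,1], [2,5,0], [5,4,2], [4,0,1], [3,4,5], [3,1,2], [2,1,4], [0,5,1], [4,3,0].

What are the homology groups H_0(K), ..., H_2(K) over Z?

Fix the vertex order 0 < 1 < 2 < 3 < 4 < 5 and write every simplex with vertices in increasing order. Then dim K = 2 and the simplices of K are:

  0-simplices (6): [0], [1], [2], [3], [4], [5]
  1-simplices (15): [0,1], [0,2], [0,3], [0,4], [0,5], [1,2], [1,3], [1,4], [1,5], [2,3], [2,4], [2,5], [3,4], [3,5], [4,5]
  2-simplices (10): [0,1,4], [0,1,5], [0,2,3], [0,2,5], [0,3,4], [1,2,3], [1,2,4], [1,3,5], [2,4,5], [3,4,5]

giving chain groups C_0 ≅ Z^6, C_1 ≅ Z^15, C_2 ≅ Z^10.

Boundary ∂_1: C_1 → C_0 sends each edge [p,q] (with p < q) to q − p. For instance
  ∂[2,3] = [3] − [2].
As a 6×15 matrix over Z this has rank 5, with invariant factors (1,1,1,1,1).

∂_2: C_2 → C_1 maps a triangle to the signed sum of its edges. For instance
  ∂[2,4,5] = [4,5] − [2,5] + [2,4],
  ∂[0,1,4] = [1,4] − [0,4] + [0,1].
The 15×10 boundary matrix has rank 10 and Smith normal form diag(1,1,1,1,1,1,1,1,1,2).

Now H_k = ker ∂_k / im ∂_{k+1}, so:

  H_0: rank C_0 − rank ∂_1 = 6 − 5 = 1, and the invariant factors of ∂_1 are all 1, so H_0 ≅ Z.
  H_1: rank ker ∂_1 − rank ∂_2 = (15 − 5) − 10 = 0, and ∂_2 has invariant factor 2 > 1, so H_1 ≅ Z/2.
  H_2: rank ker ∂_2 − rank ∂_3 = (10 − 10) − 0 = 0, and there is no ∂_3, so H_2 ≅ 0.

H_0 = Z,  H_1 = Z/2,  H_2 = 0.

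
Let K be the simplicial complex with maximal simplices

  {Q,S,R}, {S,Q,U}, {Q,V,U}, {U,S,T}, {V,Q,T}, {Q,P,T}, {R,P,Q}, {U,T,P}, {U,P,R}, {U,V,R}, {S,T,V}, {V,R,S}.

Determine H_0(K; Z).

H_0 = Z.

We work with the vertex ordering P < Q < R < S < T < U < V. The simplices of K, each written with vertices in increasing order, are:

  0-simplices (7): P, Q, R, S, T, U, V
  1-simplices (18): PQ, PR, PT, PU, QR, QS, QT, QU, QV, RS, RU, RV, ST, SU, SV, TU, TV, UV
  2-simplices (12): PQR, PQT, PRU, PTU, QRS, QSU, QTV, QUV, RSV, RUV, STU, STV

so the chain groups are C_0 ≅ Z^7, C_1 ≅ Z^18, C_2 ≅ Z^12.

The boundary map ∂_1: C_1 → C_0 maps an edge to its endpoints' difference, ∂[p,q] = q − p.
The 7×18 boundary matrix has rank 6 and Smith normal form diag(1,1,1,1,1,1).

∂_2: C_2 → C_1 maps a triangle to the signed sum of its edges. For instance
  ∂STV = TV − SV + ST,
  ∂QSU = SU − QU + QS.
This gives a 18×12 integer matrix of rank 12; reducing to Smith normal form yields diagonal entries (1,1,1,1,1,1,1,1,1,1,1,2).

Now H_k = ker ∂_k / im ∂_{k+1}, so:

  H_0: rank C_0 − rank ∂_1 = 7 − 6 = 1, and the invariant factors of ∂_1 are all 1, so H_0 = Z.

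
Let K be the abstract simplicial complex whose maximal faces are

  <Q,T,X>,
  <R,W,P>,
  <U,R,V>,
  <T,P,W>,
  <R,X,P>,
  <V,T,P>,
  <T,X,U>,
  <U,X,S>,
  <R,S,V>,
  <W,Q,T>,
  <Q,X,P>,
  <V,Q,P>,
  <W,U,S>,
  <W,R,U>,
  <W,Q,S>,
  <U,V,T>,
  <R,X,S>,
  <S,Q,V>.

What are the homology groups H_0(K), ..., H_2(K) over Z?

Order the vertices as P < Q < R < S < T < U < V < W < X. Listing each simplex with vertices in this order, K has dimension 2 with simplices:

  0-simplices (9): P, Q, R, S, T, U, V, W, X
  1-simplices (27): PQ, PR, PT, PV, PW, PX, QS, QT, QV, QW, QX, RS, RU, RV, RW, RX, SU, SV, SW, SX, TU, TV, TW, TX, UV, UW, UX
  2-simplices (18): PQV, PQX, PRW, PRX, PTV, PTW, QSV, QSW, QTW, QTX, RSV, RSX, RUV, RUW, SUW, SUX, TUV, TUX

Hence C_0 ≅ Z^9, C_1 ≅ Z^27, C_2 ≅ Z^18.

The boundary map ∂_1: C_1 → C_0 sends each edge [p,q] (with p < q) to q − p.
This gives a 9×27 integer matrix of rank 8; reducing to Smith normal form yields diagonal entries (1,1,1,1,1,1,1,1).

∂_2: C_2 → C_1 maps a triangle to the signed sum of its edges. For instance
  ∂SUW = UW − SW + SU,
  ∂PQX = QX − PX + PQ.
The resulting 27×18 matrix has rank 18, and its Smith normal form has invariant factors (1,1,1,1,1,1,1,1,1,1,1,1,1,1,1,1,1,2).

Now H_k = ker ∂_k / im ∂_{k+1}, so:

  H_0: rank C_0 − rank ∂_1 = 9 − 8 = 1, and the invariant factors of ∂_1 are all 1, so H_0 = Z.
  H_1: rank ker ∂_1 − rank ∂_2 = (27 − 8) − 18 = 1, and ∂_2 has invariant factor 2 > 1, so H_1 = Z ⊕ Z/2.
  H_2: rank ker ∂_2 − rank ∂_3 = (18 − 18) − 0 = 0, and there is no ∂_3, so H_2 = 0.

As a check, the Euler characteristic is 9 − 27 + 18 = 0, which agrees with 1 − 1 + 0 = 0.

H_0 ≅ Z,  H_1 ≅ Z ⊕ Z/2,  H_2 = 0.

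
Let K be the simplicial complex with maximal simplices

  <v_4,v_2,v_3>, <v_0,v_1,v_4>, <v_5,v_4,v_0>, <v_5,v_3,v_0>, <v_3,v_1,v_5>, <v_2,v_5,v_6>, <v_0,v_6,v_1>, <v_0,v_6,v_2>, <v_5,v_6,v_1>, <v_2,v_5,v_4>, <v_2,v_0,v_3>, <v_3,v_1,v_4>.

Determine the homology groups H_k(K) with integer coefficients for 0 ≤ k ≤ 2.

H_0 ≅ Z,  H_1 ≅ Z/2,  H_2 = 0.

We work with the vertex ordering v_0 < v_1 < v_2 < v_3 < v_4 < v_5 < v_6. The simplices of K, each written with vertices in increasing order, are:

  0-simplices (7): [v_0], [v_1], [v_2], [v_3], [v_4], [v_5], [v_6]
  1-simplices (18): (18 of them)
  2-simplices (12): (12 of them)

Hence C_0 ≅ Z^7, C_1 ≅ Z^18, C_2 ≅ Z^12.

The boundary map ∂_1: C_1 → C_0 is given by ∂[p,q] = [q] − [p].
The resulting 7×18 matrix has rank 6, and its Smith normal form has invariant factors (1,1,1,1,1,1).

Boundary ∂_2: C_2 → C_1 maps a triangle to the signed sum of its edges. For instance
  ∂[v_0,v_4,v_5] = [v_4,v_5] − [v_0,v_5] + [v_0,v_4],
  ∂[v_1,v_3,v_4] = [v_3,v_4] − [v_1,v_4] + [v_1,v_3].
As a 18×12 matrix over Z this has rank 12, with invariant factors (1,1,1,1,1,1,1,1,1,1,1,2).

Now H_k = ker ∂_k / im ∂_{k+1}, so:

  H_0: rank C_0 − rank ∂_1 = 7 − 6 = 1, and the invariant factors of ∂_1 are all 1, so H_0 ≅ Z.
  H_1: rank ker ∂_1 − rank ∂_2 = (18 − 6) − 12 = 0, and ∂_2 has invariant factor 2 > 1, so H_1 ≅ Z/2.
  H_2: rank ker ∂_2 − rank ∂_3 = (12 − 12) − 0 = 0, and there is no ∂_3, so H_2 ≅ 0.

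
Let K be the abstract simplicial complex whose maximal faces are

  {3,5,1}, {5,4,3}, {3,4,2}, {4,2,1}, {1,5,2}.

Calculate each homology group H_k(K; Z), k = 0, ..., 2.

Take the total order 1 < 2 < 3 < 4 < 5 on the vertex set. Then K (dimension 2) consists of the simplices:

  0-simplices (5): [1], [2], [3], [4], [5]
  1-simplices (10): [1,2], [1,3], [1,4], [1,5], [2,3], [2,4], [2,5], [3,4], [3,5], [4,5]
  2-simplices (5): [1,2,4], [1,2,5], [1,3,5], [2,3,4], [3,4,5]

giving chain groups C_0 ≅ Z^5, C_1 ≅ Z^10, C_2 ≅ Z^5.

The boundary map ∂_1: C_1 → C_0 is given by ∂[p,q] = [q] − [p]. For instance
  ∂[3,4] = [4] − [3].
The resulting 5×10 matrix has rank 4, and its Smith normal form has invariant factors (1,1,1,1).

Boundary ∂_2: C_2 → C_1 sends each 2-simplex [p,q,r] to [q,r] − [p,r] + [p,q]. For instance
  ∂[1,2,5] = [2,5] − [1,5] + [1,2],
  ∂[3,4,5] = [4,5] − [3,5] + [3,4].
As a 10×5 matrix over Z this has rank 5, with invariant factors (1,1,1,1,1).

From H_k ≅ ker(∂_k) / im(∂_{k+1}) we obtain:

  H_0: rank C_0 − rank ∂_1 = 5 − 4 = 1, and the invariant factors of ∂_1 are all 1, so H_0 = Z.
  H_1: rank ker ∂_1 − rank ∂_2 = (10 − 4) − 5 = 1, and the invariant factors of ∂_2 are all 1, so H_1 = Z.
  H_2: rank ker ∂_2 − rank ∂_3 = (5 − 5) − 0 = 0, and there is no ∂_3, so H_2 = 0.

As a check, the Euler characteristic is 5 − 10 + 5 = 0, which agrees with 1 − 1 + 0 = 0.

H_0 ≅ Z,  H_1 ≅ Z,  H_2 = 0.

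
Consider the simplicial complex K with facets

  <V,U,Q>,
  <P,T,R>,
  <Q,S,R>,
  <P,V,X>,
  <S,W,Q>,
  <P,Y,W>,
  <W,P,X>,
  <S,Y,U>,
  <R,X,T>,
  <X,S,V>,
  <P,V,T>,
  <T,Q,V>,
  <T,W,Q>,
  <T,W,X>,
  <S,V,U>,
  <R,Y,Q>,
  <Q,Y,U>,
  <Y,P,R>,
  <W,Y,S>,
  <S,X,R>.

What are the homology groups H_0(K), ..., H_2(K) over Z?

H_0 = Z,  H_1 = Z ⊕ Z/2Z,  H_2 = 0.

We work with the vertex ordering P < Q < R < S < T < U < V < W < X < Y. The simplices of K, each written with vertices in increasing order, are:

  0-simplices (10): P, Q, R, S, T, U, V, W, X, Y
  1-simplices (30): PR, PT, PV, PW, PX, PY, QR, QS, QT, QU, QV, QW, QY, RS, RT, RX, RY, SU, SV, SW, SX, SY, TV, TW, TX, UV, UY, VX, WX, WY
  2-simplices (20): PRT, PRY, PTV, PVX, PWX, PWY, QRS, QRY, QSW, QTV, QTW, QUV, QUY, RSX, RTX, SUV, SUY, SVX, SWY, TWX

so the chain groups are C_0 ≅ Z^10, C_1 ≅ Z^30, C_2 ≅ Z^20.

The boundary map ∂_1: C_1 → C_0 maps an edge to its endpoints' difference, ∂[p,q] = q − p.
This gives a 10×30 integer matrix of rank 9; reducing to Smith normal form yields diagonal entries (1,1,1,1,1,1,1,1,1).

∂_2: C_2 → C_1 sends each 2-simplex [p,q,r] to [q,r] − [p,r] + [p,q]. For instance
  ∂QUY = UY − QY + QU,
  ∂PVX = VX − PX + PV.
This gives a 30×20 integer matrix of rank 20; reducing to Smith normal form yields diagonal entries (1,1,1,1,1,1,1,1,1,1,1,1,1,1,1,1,1,1,1,2).

Reading off H_k = ker ∂_k / im ∂_{k+1}:

  H_0: rank C_0 − rank ∂_1 = 10 − 9 = 1, and the invariant factors of ∂_1 are all 1, so H_0 ≅ Z.
  H_1: rank ker ∂_1 − rank ∂_2 = (30 − 9) − 20 = 1, and ∂_2 has invariant factor 2 > 1, so H_1 ≅ Z ⊕ Z/2Z.
  H_2: rank ker ∂_2 − rank ∂_3 = (20 − 20) − 0 = 0, and there is no ∂_3, so H_2 ≅ 0.

(K is a triangulation of the Klein bottle.)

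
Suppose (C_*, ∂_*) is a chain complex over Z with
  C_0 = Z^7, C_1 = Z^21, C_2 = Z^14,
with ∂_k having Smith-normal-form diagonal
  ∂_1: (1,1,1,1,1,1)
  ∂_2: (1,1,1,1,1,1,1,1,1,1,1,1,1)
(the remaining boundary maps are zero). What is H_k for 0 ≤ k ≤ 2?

H_0 ≅ Z,  H_1 ≅ Z^2,  H_2 ≅ Z.

H_0: b_0 = 7 − 0 − 6 = 1; torsion from ∂_1 factors > 1: none. So H_0 ≅ Z.
H_1: b_1 = 21 − 6 − 13 = 2; torsion from ∂_2 factors > 1: none. So H_1 ≅ Z^2.
H_2: b_2 = 14 − 13 − 0 = 1; torsion from ∂_3 factors > 1: none. So H_2 ≅ Z.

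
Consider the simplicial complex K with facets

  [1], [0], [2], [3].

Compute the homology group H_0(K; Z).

H_0 = Z^4.

Take the total order 0 < 1 < 2 < 3 on the vertex set. Then K (dimension 0) consists of the simplices:

  0-simplices (4): [0], [1], [2], [3]

Hence C_0 ≅ Z^4.

Computing H_k = (kernel of ∂_k) / (image of ∂_{k+1}):

  H_0: rank C_0 − rank ∂_1 = 4 − 0 = 4, and there is no ∂_1, so H_0 ≅ Z^4.

(K is a triangulation of a set of 4 points.)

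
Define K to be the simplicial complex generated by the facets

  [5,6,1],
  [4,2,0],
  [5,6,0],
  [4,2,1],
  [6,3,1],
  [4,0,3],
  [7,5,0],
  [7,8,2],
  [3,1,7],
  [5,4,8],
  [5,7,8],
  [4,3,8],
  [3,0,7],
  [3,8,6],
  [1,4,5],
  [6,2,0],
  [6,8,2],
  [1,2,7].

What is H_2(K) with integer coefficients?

H_2 = Z.

Take the total order 0 < 1 < 2 < 3 < 4 < 5 < 6 < 7 < 8 on the vertex set. Then K (dimension 2) consists of the simplices:

  0-simplices (9): [0], [1], [2], [3], [4], [5], [6], [7], [8]
  1-simplices (27): (27 of them)
  2-simplices (18): [0,2,4], [0,2,6], [0,3,4], [0,3,7], [0,5,6], [0,5,7], [1,2,4], [1,2,7], [1,3,6], [1,3,7], [1,4,5], [1,5,6], [2,6,8], [2,7,8], [3,4,8], [3,6,8], [4,5,8], [5,7,8]

Hence C_0 ≅ Z^9, C_1 ≅ Z^27, C_2 ≅ Z^18.

Boundary ∂_1: C_1 → C_0 maps an edge to its endpoints' difference, ∂[p,q] = q − p. For instance
  ∂[4,5] = [5] − [4].
This gives a 9×27 integer matrix of rank 8; reducing to Smith normal form yields diagonal entries (1,1,1,1,1,1,1,1).

∂_2: C_2 → C_1 acts by ∂[p,q,r] = [q,r] − [p,r] + [p,q]. For instance
  ∂[5,7,8] = [7,8] − [5,8] + [5,7],
  ∂[0,2,4] = [2,4] − [0,4] + [0,2].
The resulting 27×18 matrix has rank 17, and its Smith normal form has invariant factors (1,1,1,1,1,1,1,1,1,1,1,1,1,1,1,1,1).

From H_k ≅ ker(∂_k) / im(∂_{k+1}) we obtain:

  H_2: rank ker ∂_2 − rank ∂_3 = (18 − 17) − 0 = 1, and there is no ∂_3, so H_2 ≅ Z.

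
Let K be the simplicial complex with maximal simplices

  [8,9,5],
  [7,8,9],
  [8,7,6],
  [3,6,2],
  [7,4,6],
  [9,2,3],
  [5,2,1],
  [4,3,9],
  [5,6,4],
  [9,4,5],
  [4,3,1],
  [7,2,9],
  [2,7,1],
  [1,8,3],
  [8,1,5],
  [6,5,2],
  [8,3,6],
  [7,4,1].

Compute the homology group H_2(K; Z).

H_2 ≅ Z.

Order the vertices as 1 < 2 < 3 < 4 < 5 < 6 < 7 < 8 < 9. Listing each simplex with vertices in this order, K has dimension 2 with simplices:

  0-simplices (9): [1], [2], [3], [4], [5], [6], [7], [8], [9]
  1-simplices (27): (27 of them)
  2-simplices (18): [1,2,5], [1,2,7], [1,3,4], [1,3,8], [1,4,7], [1,5,8], [2,3,6], [2,3,9], [2,5,6], [2,7,9], [3,4,9], [3,6,8], [4,5,6], [4,5,9], [4,6,7], [5,8,9], [6,7,8], [7,8,9]

so the chain groups are C_0 ≅ Z^9, C_1 ≅ Z^27, C_2 ≅ Z^18.

The boundary map ∂_1: C_1 → C_0 sends each edge [p,q] (with p < q) to q − p.
The 9×27 boundary matrix has rank 8 and Smith normal form diag(1,1,1,1,1,1,1,1).

Boundary ∂_2: C_2 → C_1 acts by ∂[p,q,r] = [q,r] − [p,r] + [p,q]. For instance
  ∂[4,5,6] = [5,6] − [4,6] + [4,5],
  ∂[2,3,6] = [3,6] − [2,6] + [2,3].
This gives a 27×18 integer matrix of rank 17; reducing to Smith normal form yields diagonal entries (1,1,1,1,1,1,1,1,1,1,1,1,1,1,1,1,1).

Reading off H_k = ker ∂_k / im ∂_{k+1}:

  H_2: rank ker ∂_2 − rank ∂_3 = (18 − 17) − 0 = 1, and there is no ∂_3, so H_2 = Z.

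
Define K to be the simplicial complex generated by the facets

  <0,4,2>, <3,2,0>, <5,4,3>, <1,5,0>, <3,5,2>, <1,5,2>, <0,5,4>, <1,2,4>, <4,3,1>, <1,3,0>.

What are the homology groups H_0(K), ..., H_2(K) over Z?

We work with the vertex ordering 0 < 1 < 2 < 3 < 4 < 5. The simplices of K, each written with vertices in increasing order, are:

  0-simplices (6): [0], [1], [2], [3], [4], [5]
  1-simplices (15): [0,1], [0,2], [0,3], [0,4], [0,5], [1,2], [1,3], [1,4], [1,5], [2,3], [2,4], [2,5], [3,4], [3,5], [4,5]
  2-simplices (10): [0,1,3], [0,1,5], [0,2,3], [0,2,4], [0,4,5], [1,2,4], [1,2,5], [1,3,4], [2,3,5], [3,4,5]

Hence C_0 ≅ Z^6, C_1 ≅ Z^15, C_2 ≅ Z^10.

Boundary ∂_1: C_1 → C_0 is given by ∂[p,q] = [q] − [p].
As a 6×15 matrix over Z this has rank 5, with invariant factors (1,1,1,1,1).

Boundary ∂_2: C_2 → C_1 maps a triangle to the signed sum of its edges. For instance
  ∂[1,2,4] = [2,4] − [1,4] + [1,2],
  ∂[1,3,4] = [3,4] − [1,4] + [1,3].
As a 15×10 matrix over Z this has rank 10, with invariant factors (1,1,1,1,1,1,1,1,1,2).

From H_k ≅ ker(∂_k) / im(∂_{k+1}) we obtain:

  H_0: rank C_0 − rank ∂_1 = 6 − 5 = 1, and the invariant factors of ∂_1 are all 1, so H_0 ≅ Z.
  H_1: rank ker ∂_1 − rank ∂_2 = (15 − 5) − 10 = 0, and ∂_2 has invariant factor 2 > 1, so H_1 ≅ Z/2Z.
  H_2: rank ker ∂_2 − rank ∂_3 = (10 − 10) − 0 = 0, and there is no ∂_3, so H_2 ≅ 0.

H_0 = Z,  H_1 = Z/2Z,  H_2 = 0.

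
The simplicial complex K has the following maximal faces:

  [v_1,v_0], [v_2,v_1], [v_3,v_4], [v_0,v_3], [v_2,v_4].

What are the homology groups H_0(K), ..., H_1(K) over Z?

H_0 ≅ Z,  H_1 ≅ Z.

Take the total order v_0 < v_1 < v_2 < v_3 < v_4 on the vertex set. Then K (dimension 1) consists of the simplices:

  0-simplices (5): [v_0], [v_1], [v_2], [v_3], [v_4]
  1-simplices (5): [v_0,v_1], [v_0,v_3], [v_1,v_2], [v_2,v_4], [v_3,v_4]

giving chain groups C_0 ≅ Z^5, C_1 ≅ Z^5.

∂_1: C_1 → C_0 sends each edge [p,q] (with p < q) to q − p. For instance
  ∂[v_2,v_4] = [v_4] − [v_2].
This gives a 5×5 integer matrix of rank 4; reducing to Smith normal form yields diagonal entries (1,1,1,1).

From H_k ≅ ker(∂_k) / im(∂_{k+1}) we obtain:

  H_0: rank C_0 − rank ∂_1 = 5 − 4 = 1, and the invariant factors of ∂_1 are all 1, so H_0 = Z.
  H_1: rank ker ∂_1 − rank ∂_2 = (5 − 4) − 0 = 1, and there is no ∂_2, so H_1 = Z.

As a check, the Euler characteristic is 5 − 5 = 0, which agrees with 1 − 1 = 0.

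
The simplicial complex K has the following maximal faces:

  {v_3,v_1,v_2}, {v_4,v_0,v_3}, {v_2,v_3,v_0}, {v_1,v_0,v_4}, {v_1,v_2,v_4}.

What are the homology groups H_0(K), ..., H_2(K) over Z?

Take the total order v_0 < v_1 < v_2 < v_3 < v_4 on the vertex set. Then K (dimension 2) consists of the simplices:

  0-simplices (5): [v_0], [v_1], [v_2], [v_3], [v_4]
  1-simplices (10): [v_0,v_1], [v_0,v_2], [v_0,v_3], [v_0,v_4], [v_1,v_2], [v_1,v_3], [v_1,v_4], [v_2,v_3], [v_2,v_4], [v_3,v_4]
  2-simplices (5): [v_0,v_1,v_4], [v_0,v_2,v_3], [v_0,v_3,v_4], [v_1,v_2,v_3], [v_1,v_2,v_4]

Hence C_0 ≅ Z^5, C_1 ≅ Z^10, C_2 ≅ Z^5.

The boundary map ∂_1: C_1 → C_0 is given by ∂[p,q] = [q] − [p].
The resulting 5×10 matrix has rank 4, and its Smith normal form has invariant factors (1,1,1,1).

∂_2: C_2 → C_1 sends each 2-simplex [p,q,r] to [q,r] − [p,r] + [p,q]. For instance
  ∂[v_1,v_2,v_4] = [v_2,v_4] − [v_1,v_4] + [v_1,v_2],
  ∂[v_0,v_3,v_4] = [v_3,v_4] − [v_0,v_4] + [v_0,v_3].
As a 10×5 matrix over Z this has rank 5, with invariant factors (1,1,1,1,1).

Reading off H_k = ker ∂_k / im ∂_{k+1}:

  H_0: rank C_0 − rank ∂_1 = 5 − 4 = 1, and the invariant factors of ∂_1 are all 1, so H_0 ≅ Z.
  H_1: rank ker ∂_1 − rank ∂_2 = (10 − 4) − 5 = 1, and the invariant factors of ∂_2 are all 1, so H_1 ≅ Z.
  H_2: rank ker ∂_2 − rank ∂_3 = (5 − 5) − 0 = 0, and there is no ∂_3, so H_2 ≅ 0.

H_0 = Z,  H_1 = Z,  H_2 = 0.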